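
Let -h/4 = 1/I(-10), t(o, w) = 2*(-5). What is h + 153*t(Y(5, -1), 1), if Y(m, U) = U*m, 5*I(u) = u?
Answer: -1528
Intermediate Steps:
I(u) = u/5
t(o, w) = -10
h = 2 (h = -4/((⅕)*(-10)) = -4/(-2) = -4*(-½) = 2)
h + 153*t(Y(5, -1), 1) = 2 + 153*(-10) = 2 - 1530 = -1528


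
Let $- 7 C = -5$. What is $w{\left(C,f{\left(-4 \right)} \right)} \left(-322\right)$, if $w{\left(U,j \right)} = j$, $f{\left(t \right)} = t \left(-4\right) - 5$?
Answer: $-3542$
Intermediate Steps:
$f{\left(t \right)} = -5 - 4 t$ ($f{\left(t \right)} = - 4 t - 5 = -5 - 4 t$)
$C = \frac{5}{7}$ ($C = \left(- \frac{1}{7}\right) \left(-5\right) = \frac{5}{7} \approx 0.71429$)
$w{\left(C,f{\left(-4 \right)} \right)} \left(-322\right) = \left(-5 - -16\right) \left(-322\right) = \left(-5 + 16\right) \left(-322\right) = 11 \left(-322\right) = -3542$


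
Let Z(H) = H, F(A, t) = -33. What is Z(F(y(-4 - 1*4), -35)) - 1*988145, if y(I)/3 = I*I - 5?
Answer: -988178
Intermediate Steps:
y(I) = -15 + 3*I**2 (y(I) = 3*(I*I - 5) = 3*(I**2 - 5) = 3*(-5 + I**2) = -15 + 3*I**2)
Z(F(y(-4 - 1*4), -35)) - 1*988145 = -33 - 1*988145 = -33 - 988145 = -988178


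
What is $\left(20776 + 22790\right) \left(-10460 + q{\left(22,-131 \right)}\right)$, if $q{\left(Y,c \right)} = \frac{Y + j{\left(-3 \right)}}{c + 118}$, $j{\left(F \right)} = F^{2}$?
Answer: $- \frac{5925455226}{13} \approx -4.558 \cdot 10^{8}$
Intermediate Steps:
$q{\left(Y,c \right)} = \frac{9 + Y}{118 + c}$ ($q{\left(Y,c \right)} = \frac{Y + \left(-3\right)^{2}}{c + 118} = \frac{Y + 9}{118 + c} = \frac{9 + Y}{118 + c}$)
$\left(20776 + 22790\right) \left(-10460 + q{\left(22,-131 \right)}\right) = \left(20776 + 22790\right) \left(-10460 + \frac{9 + 22}{118 - 131}\right) = 43566 \left(-10460 + \frac{1}{-13} \cdot 31\right) = 43566 \left(-10460 - \frac{31}{13}\right) = 43566 \left(- \frac{136011}{13}\right) = - \frac{5925455226}{13}$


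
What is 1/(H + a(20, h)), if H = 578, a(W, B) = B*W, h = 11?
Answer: 1/798 ≈ 0.0012531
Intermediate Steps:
1/(H + a(20, h)) = 1/(578 + 11*20) = 1/(578 + 220) = 1/798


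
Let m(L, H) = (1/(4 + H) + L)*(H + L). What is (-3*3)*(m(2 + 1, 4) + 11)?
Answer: -2367/8 ≈ -295.88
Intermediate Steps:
m(L, H) = (H + L)*(L + 1/(4 + H)) (m(L, H) = (L + 1/(4 + H))*(H + L) = (H + L)*(L + 1/(4 + H)))
(-3*3)*(m(2 + 1, 4) + 11) = (-3*3)*((4 + (2 + 1) + 4*(2 + 1)² + 4*(2 + 1)² + (2 + 1)*4² + 4*4*(2 + 1))/(4 + 4) + 11) = -9*((4 + 3 + 4*3² + 4*3² + 3*16 + 4*4*3)/8 + 11) = -9*((4 + 3 + 4*9 + 4*9 + 48 + 48)/8 + 11) = -9*((4 + 3 + 36 + 36 + 48 + 48)/8 + 11) = -9*((⅛)*175 + 11) = -9*(175/8 + 11) = -9*263/8 = -2367/8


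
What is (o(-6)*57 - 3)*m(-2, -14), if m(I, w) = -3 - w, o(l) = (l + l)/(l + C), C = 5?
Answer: 7491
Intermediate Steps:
o(l) = 2*l/(5 + l) (o(l) = (l + l)/(l + 5) = (2*l)/(5 + l) = 2*l/(5 + l))
(o(-6)*57 - 3)*m(-2, -14) = ((2*(-6)/(5 - 6))*57 - 3)*(-3 - 1*(-14)) = ((2*(-6)/(-1))*57 - 3)*(-3 + 14) = ((2*(-6)*(-1))*57 - 3)*11 = (12*57 - 3)*11 = (684 - 3)*11 = 681*11 = 7491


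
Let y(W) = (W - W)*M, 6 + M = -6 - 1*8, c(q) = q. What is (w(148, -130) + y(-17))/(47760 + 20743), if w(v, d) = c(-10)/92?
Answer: -5/3151138 ≈ -1.5867e-6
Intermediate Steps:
w(v, d) = -5/46 (w(v, d) = -10/92 = -10*1/92 = -5/46)
M = -20 (M = -6 + (-6 - 1*8) = -6 + (-6 - 8) = -6 - 14 = -20)
y(W) = 0 (y(W) = (W - W)*(-20) = 0*(-20) = 0)
(w(148, -130) + y(-17))/(47760 + 20743) = (-5/46 + 0)/(47760 + 20743) = -5/46/68503 = -5/46*1/68503 = -5/3151138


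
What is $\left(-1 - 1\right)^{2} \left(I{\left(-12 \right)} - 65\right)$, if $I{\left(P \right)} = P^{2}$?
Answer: $316$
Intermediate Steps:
$\left(-1 - 1\right)^{2} \left(I{\left(-12 \right)} - 65\right) = \left(-1 - 1\right)^{2} \left(\left(-12\right)^{2} - 65\right) = \left(-2\right)^{2} \left(144 - 65\right) = 4 \cdot 79 = 316$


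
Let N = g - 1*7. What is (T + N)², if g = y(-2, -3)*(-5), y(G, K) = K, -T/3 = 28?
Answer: 5776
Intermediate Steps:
T = -84 (T = -3*28 = -84)
g = 15 (g = -3*(-5) = 15)
N = 8 (N = 15 - 1*7 = 15 - 7 = 8)
(T + N)² = (-84 + 8)² = (-76)² = 5776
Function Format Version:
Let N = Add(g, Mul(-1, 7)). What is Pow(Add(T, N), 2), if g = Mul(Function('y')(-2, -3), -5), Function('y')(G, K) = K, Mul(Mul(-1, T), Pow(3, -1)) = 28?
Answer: 5776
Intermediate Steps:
T = -84 (T = Mul(-3, 28) = -84)
g = 15 (g = Mul(-3, -5) = 15)
N = 8 (N = Add(15, Mul(-1, 7)) = Add(15, -7) = 8)
Pow(Add(T, N), 2) = Pow(Add(-84, 8), 2) = Pow(-76, 2) = 5776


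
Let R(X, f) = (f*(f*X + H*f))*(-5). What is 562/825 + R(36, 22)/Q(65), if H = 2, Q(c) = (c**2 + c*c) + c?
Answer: -14216314/1404975 ≈ -10.119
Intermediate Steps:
Q(c) = c + 2*c**2 (Q(c) = (c**2 + c**2) + c = 2*c**2 + c = c + 2*c**2)
R(X, f) = -5*f*(2*f + X*f) (R(X, f) = (f*(f*X + 2*f))*(-5) = (f*(X*f + 2*f))*(-5) = (f*(2*f + X*f))*(-5) = -5*f*(2*f + X*f))
562/825 + R(36, 22)/Q(65) = 562/825 + (5*22**2*(-2 - 1*36))/((65*(1 + 2*65))) = 562*(1/825) + (5*484*(-2 - 36))/((65*(1 + 130))) = 562/825 + (5*484*(-38))/((65*131)) = 562/825 - 91960/8515 = 562/825 - 91960*1/8515 = 562/825 - 18392/1703 = -14216314/1404975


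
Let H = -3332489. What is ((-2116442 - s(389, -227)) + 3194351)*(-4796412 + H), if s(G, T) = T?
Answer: -8764060808536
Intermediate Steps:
((-2116442 - s(389, -227)) + 3194351)*(-4796412 + H) = ((-2116442 - 1*(-227)) + 3194351)*(-4796412 - 3332489) = ((-2116442 + 227) + 3194351)*(-8128901) = (-2116215 + 3194351)*(-8128901) = 1078136*(-8128901) = -8764060808536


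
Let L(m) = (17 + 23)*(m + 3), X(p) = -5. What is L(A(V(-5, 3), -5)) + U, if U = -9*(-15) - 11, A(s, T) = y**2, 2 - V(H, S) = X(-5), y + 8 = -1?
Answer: 3484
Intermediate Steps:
y = -9 (y = -8 - 1 = -9)
V(H, S) = 7 (V(H, S) = 2 - 1*(-5) = 2 + 5 = 7)
A(s, T) = 81 (A(s, T) = (-9)**2 = 81)
L(m) = 120 + 40*m (L(m) = 40*(3 + m) = 120 + 40*m)
U = 124 (U = 135 - 11 = 124)
L(A(V(-5, 3), -5)) + U = (120 + 40*81) + 124 = (120 + 3240) + 124 = 3360 + 124 = 3484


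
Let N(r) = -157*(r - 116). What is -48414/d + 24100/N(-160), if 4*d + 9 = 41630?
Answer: -1847108923/450880293 ≈ -4.0967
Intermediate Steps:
d = 41621/4 (d = -9/4 + (¼)*41630 = -9/4 + 20815/2 = 41621/4 ≈ 10405.)
N(r) = 18212 - 157*r (N(r) = -157*(-116 + r) = 18212 - 157*r)
-48414/d + 24100/N(-160) = -48414/41621/4 + 24100/(18212 - 157*(-160)) = -48414*4/41621 + 24100/(18212 + 25120) = -193656/41621 + 24100/43332 = -193656/41621 + 24100*(1/43332) = -193656/41621 + 6025/10833 = -1847108923/450880293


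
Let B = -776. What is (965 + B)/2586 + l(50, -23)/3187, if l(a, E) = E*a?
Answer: -790519/2747194 ≈ -0.28776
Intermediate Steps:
(965 + B)/2586 + l(50, -23)/3187 = (965 - 776)/2586 - 23*50/3187 = 189*(1/2586) - 1150*1/3187 = 63/862 - 1150/3187 = -790519/2747194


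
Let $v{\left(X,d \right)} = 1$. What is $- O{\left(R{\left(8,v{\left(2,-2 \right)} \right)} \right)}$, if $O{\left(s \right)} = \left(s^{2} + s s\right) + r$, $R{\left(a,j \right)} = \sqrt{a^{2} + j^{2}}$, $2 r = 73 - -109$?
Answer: $-221$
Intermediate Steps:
$r = 91$ ($r = \frac{73 - -109}{2} = \frac{73 + 109}{2} = \frac{1}{2} \cdot 182 = 91$)
$O{\left(s \right)} = 91 + 2 s^{2}$ ($O{\left(s \right)} = \left(s^{2} + s s\right) + 91 = \left(s^{2} + s^{2}\right) + 91 = 2 s^{2} + 91 = 91 + 2 s^{2}$)
$- O{\left(R{\left(8,v{\left(2,-2 \right)} \right)} \right)} = - (91 + 2 \left(\sqrt{8^{2} + 1^{2}}\right)^{2}) = - (91 + 2 \left(\sqrt{64 + 1}\right)^{2}) = - (91 + 2 \left(\sqrt{65}\right)^{2}) = - (91 + 2 \cdot 65) = - (91 + 130) = \left(-1\right) 221 = -221$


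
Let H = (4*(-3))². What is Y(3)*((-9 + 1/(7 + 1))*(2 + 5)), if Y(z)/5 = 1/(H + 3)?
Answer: -355/168 ≈ -2.1131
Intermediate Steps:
H = 144 (H = (-12)² = 144)
Y(z) = 5/147 (Y(z) = 5/(144 + 3) = 5/147)
Y(3)*((-9 + 1/(7 + 1))*(2 + 5)) = 5*((-9 + 1/(7 + 1))*(2 + 5))/147 = 5*((-9 + 1/8)*7)/147 = 5*((-9 + ⅛)*7)/147 = 5*(-71/8*7)/147 = (5/147)*(-497/8) = -355/168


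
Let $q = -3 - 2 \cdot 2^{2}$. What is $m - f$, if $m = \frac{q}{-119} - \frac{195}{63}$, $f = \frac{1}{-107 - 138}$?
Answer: $- \frac{37469}{12495} \approx -2.9987$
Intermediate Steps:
$q = -11$ ($q = -3 - 8 = -11$)
$f = - \frac{1}{245}$ ($f = \frac{1}{-245} = - \frac{1}{245} \approx -0.0040816$)
$m = - \frac{1072}{357}$ ($m = - \frac{11}{-119} - \frac{195}{63} = \left(-11\right) \left(- \frac{1}{119}\right) - \frac{65}{21} = \frac{11}{119} - \frac{65}{21} = - \frac{1072}{357} \approx -3.0028$)
$m - f = - \frac{1072}{357} - - \frac{1}{245} = - \frac{1072}{357} + \frac{1}{245} = - \frac{37469}{12495}$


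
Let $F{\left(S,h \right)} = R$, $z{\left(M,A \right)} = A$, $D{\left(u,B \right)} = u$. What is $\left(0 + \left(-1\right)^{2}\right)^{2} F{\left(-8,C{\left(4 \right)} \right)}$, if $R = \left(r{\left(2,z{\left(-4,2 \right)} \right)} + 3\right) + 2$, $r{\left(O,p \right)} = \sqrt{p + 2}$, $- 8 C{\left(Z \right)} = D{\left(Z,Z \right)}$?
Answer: $7$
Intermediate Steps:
$C{\left(Z \right)} = - \frac{Z}{8}$
$r{\left(O,p \right)} = \sqrt{2 + p}$
$R = 7$ ($R = \left(\sqrt{2 + 2} + 3\right) + 2 = \left(\sqrt{4} + 3\right) + 2 = \left(2 + 3\right) + 2 = 5 + 2 = 7$)
$F{\left(S,h \right)} = 7$
$\left(0 + \left(-1\right)^{2}\right)^{2} F{\left(-8,C{\left(4 \right)} \right)} = \left(0 + \left(-1\right)^{2}\right)^{2} \cdot 7 = \left(0 + 1\right)^{2} \cdot 7 = 1^{2} \cdot 7 = 1 \cdot 7 = 7$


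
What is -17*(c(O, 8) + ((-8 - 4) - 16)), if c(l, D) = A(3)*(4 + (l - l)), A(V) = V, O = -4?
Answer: 272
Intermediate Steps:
c(l, D) = 12 (c(l, D) = 3*(4 + (l - l)) = 3*(4 + 0) = 3*4 = 12)
-17*(c(O, 8) + ((-8 - 4) - 16)) = -17*(12 + ((-8 - 4) - 16)) = -17*(12 + (-12 - 16)) = -17*(12 - 28) = -17*(-16) = 272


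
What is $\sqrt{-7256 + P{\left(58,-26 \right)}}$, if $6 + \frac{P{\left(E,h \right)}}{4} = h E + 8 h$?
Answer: $8 i \sqrt{221} \approx 118.93 i$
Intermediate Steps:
$P{\left(E,h \right)} = -24 + 32 h + 4 E h$ ($P{\left(E,h \right)} = -24 + 4 \left(h E + 8 h\right) = -24 + 4 \left(E h + 8 h\right) = -24 + 4 \left(8 h + E h\right) = -24 + \left(32 h + 4 E h\right) = -24 + 32 h + 4 E h$)
$\sqrt{-7256 + P{\left(58,-26 \right)}} = \sqrt{-7256 + \left(-24 + 32 \left(-26\right) + 4 \cdot 58 \left(-26\right)\right)} = \sqrt{-7256 - 6888} = \sqrt{-14144} = 8 i \sqrt{221}$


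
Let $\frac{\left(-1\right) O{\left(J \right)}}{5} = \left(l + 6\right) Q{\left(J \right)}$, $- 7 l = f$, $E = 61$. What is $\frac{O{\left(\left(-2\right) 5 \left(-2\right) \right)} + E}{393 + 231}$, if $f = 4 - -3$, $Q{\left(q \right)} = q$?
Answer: $- \frac{439}{624} \approx -0.70353$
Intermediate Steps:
$f = 7$ ($f = 4 + 3 = 7$)
$l = -1$ ($l = \left(- \frac{1}{7}\right) 7 = -1$)
$O{\left(J \right)} = - 25 J$ ($O{\left(J \right)} = - 5 \left(-1 + 6\right) J = - 5 \cdot 5 J = - 25 J$)
$\frac{O{\left(\left(-2\right) 5 \left(-2\right) \right)} + E}{393 + 231} = \frac{- 25 \left(-2\right) 5 \left(-2\right) + 61}{393 + 231} = \frac{- 25 \left(\left(-10\right) \left(-2\right)\right) + 61}{624} = \left(\left(-25\right) 20 + 61\right) \frac{1}{624} = \left(-500 + 61\right) \frac{1}{624} = \left(-439\right) \frac{1}{624} = - \frac{439}{624}$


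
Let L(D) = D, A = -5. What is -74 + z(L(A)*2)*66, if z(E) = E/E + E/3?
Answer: -228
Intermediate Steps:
z(E) = 1 + E/3 (z(E) = 1 + E*(⅓) = 1 + E/3)
-74 + z(L(A)*2)*66 = -74 + (1 + (-5*2)/3)*66 = -74 + (1 + (⅓)*(-10))*66 = -74 + (1 - 10/3)*66 = -74 - 7/3*66 = -74 - 154 = -228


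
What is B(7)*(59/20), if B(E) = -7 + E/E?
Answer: -177/10 ≈ -17.700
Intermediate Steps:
B(E) = -6 (B(E) = -7 + 1 = -6)
B(7)*(59/20) = -354/20 = -6*59/20 = -177/10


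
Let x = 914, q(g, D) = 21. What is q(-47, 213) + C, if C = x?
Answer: 935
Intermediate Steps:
C = 914
q(-47, 213) + C = 21 + 914 = 935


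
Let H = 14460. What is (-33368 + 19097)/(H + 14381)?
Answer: -14271/28841 ≈ -0.49482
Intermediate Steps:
(-33368 + 19097)/(H + 14381) = (-33368 + 19097)/(14460 + 14381) = -14271/28841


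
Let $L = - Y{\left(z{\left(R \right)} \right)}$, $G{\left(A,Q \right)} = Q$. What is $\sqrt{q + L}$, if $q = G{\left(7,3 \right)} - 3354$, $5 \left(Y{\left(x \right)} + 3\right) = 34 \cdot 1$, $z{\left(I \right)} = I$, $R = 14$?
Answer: $\frac{i \sqrt{83870}}{5} \approx 57.921 i$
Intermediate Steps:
$Y{\left(x \right)} = \frac{19}{5}$ ($Y{\left(x \right)} = -3 + \frac{34 \cdot 1}{5} = -3 + \frac{1}{5} \cdot 34 = -3 + \frac{34}{5} = \frac{19}{5}$)
$L = - \frac{19}{5}$ ($L = \left(-1\right) \frac{19}{5} = - \frac{19}{5} \approx -3.8$)
$q = -3351$ ($q = 3 - 3354 = -3351$)
$\sqrt{q + L} = \sqrt{-3351 - \frac{19}{5}} = \sqrt{- \frac{16774}{5}} = \frac{i \sqrt{83870}}{5}$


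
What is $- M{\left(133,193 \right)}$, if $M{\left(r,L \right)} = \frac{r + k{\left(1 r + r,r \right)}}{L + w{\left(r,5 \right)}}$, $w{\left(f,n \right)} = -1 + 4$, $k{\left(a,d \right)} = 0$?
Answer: $- \frac{19}{28} \approx -0.67857$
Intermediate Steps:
$w{\left(f,n \right)} = 3$
$M{\left(r,L \right)} = \frac{r}{3 + L}$ ($M{\left(r,L \right)} = \frac{r + 0}{L + 3} = \frac{r}{3 + L}$)
$- M{\left(133,193 \right)} = - \frac{133}{3 + 193} = - \frac{133}{196} = \left(-1\right) \frac{19}{28} = - \frac{19}{28}$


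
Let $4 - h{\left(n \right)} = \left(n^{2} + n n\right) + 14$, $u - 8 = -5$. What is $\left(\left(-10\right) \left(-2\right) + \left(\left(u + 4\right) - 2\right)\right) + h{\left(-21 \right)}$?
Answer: $-867$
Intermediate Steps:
$u = 3$ ($u = 8 - 5 = 3$)
$h{\left(n \right)} = -10 - 2 n^{2}$ ($h{\left(n \right)} = 4 - \left(\left(n^{2} + n n\right) + 14\right) = 4 - \left(\left(n^{2} + n^{2}\right) + 14\right) = 4 - \left(2 n^{2} + 14\right) = 4 - \left(14 + 2 n^{2}\right) = -10 - 2 n^{2}$)
$\left(\left(-10\right) \left(-2\right) + \left(\left(u + 4\right) - 2\right)\right) + h{\left(-21 \right)} = \left(\left(-10\right) \left(-2\right) + \left(\left(3 + 4\right) - 2\right)\right) - \left(10 + 2 \left(-21\right)^{2}\right) = \left(20 + \left(7 - 2\right)\right) - 892 = \left(20 + 5\right) - 892 = 25 - 892 = -867$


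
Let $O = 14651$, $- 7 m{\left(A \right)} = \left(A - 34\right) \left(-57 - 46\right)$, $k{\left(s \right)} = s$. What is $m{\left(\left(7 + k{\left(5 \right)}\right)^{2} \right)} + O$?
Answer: $\frac{113887}{7} \approx 16270.0$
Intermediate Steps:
$m{\left(A \right)} = - \frac{3502}{7} + \frac{103 A}{7}$ ($m{\left(A \right)} = - \frac{\left(A - 34\right) \left(-57 - 46\right)}{7} = - \frac{\left(-34 + A\right) \left(-103\right)}{7} = - \frac{3502 - 103 A}{7} = - \frac{3502}{7} + \frac{103 A}{7}$)
$m{\left(\left(7 + k{\left(5 \right)}\right)^{2} \right)} + O = \left(- \frac{3502}{7} + \frac{103 \left(7 + 5\right)^{2}}{7}\right) + 14651 = \left(- \frac{3502}{7} + \frac{103 \cdot 12^{2}}{7}\right) + 14651 = \left(- \frac{3502}{7} + \frac{103}{7} \cdot 144\right) + 14651 = \left(- \frac{3502}{7} + \frac{14832}{7}\right) + 14651 = \frac{11330}{7} + 14651 = \frac{113887}{7}$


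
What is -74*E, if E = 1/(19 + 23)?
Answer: -37/21 ≈ -1.7619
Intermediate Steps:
E = 1/42 ≈ 0.023810
-74*E = -74*1/42 = -37/21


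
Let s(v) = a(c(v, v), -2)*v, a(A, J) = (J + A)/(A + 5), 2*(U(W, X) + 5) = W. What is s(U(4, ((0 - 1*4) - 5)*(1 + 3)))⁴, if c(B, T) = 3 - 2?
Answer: 1/16 ≈ 0.062500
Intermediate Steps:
U(W, X) = -5 + W/2
c(B, T) = 1
a(A, J) = (A + J)/(5 + A)
s(v) = -v/6 (s(v) = ((1 - 2)/(5 + 1))*v = (-1/6)*v = ((⅙)*(-1))*v = -v/6)
s(U(4, ((0 - 1*4) - 5)*(1 + 3)))⁴ = (-(-5 + (½)*4)/6)⁴ = (-(-5 + 2)/6)⁴ = (-⅙*(-3))⁴ = (½)⁴ = 1/16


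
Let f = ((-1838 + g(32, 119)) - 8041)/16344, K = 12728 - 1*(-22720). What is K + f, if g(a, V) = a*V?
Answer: 579356041/16344 ≈ 35448.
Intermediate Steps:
g(a, V) = V*a
K = 35448 (K = 12728 + 22720 = 35448)
f = -6071/16344 (f = ((-1838 + 119*32) - 8041)/16344 = ((-1838 + 3808) - 8041)*(1/16344) = (1970 - 8041)*(1/16344) = -6071*1/16344 = -6071/16344 ≈ -0.37145)
K + f = 35448 - 6071/16344 = 579356041/16344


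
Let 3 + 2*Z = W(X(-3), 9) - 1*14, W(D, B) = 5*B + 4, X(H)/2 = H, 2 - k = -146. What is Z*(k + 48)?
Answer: 3136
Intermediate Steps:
k = 148 (k = 2 - 1*(-146) = 2 + 146 = 148)
X(H) = 2*H
W(D, B) = 4 + 5*B
Z = 16 (Z = -3/2 + ((4 + 5*9) - 1*14)/2 = -3/2 + ((4 + 45) - 14)/2 = -3/2 + (49 - 14)/2 = -3/2 + (½)*35 = -3/2 + 35/2 = 16)
Z*(k + 48) = 16*(148 + 48) = 16*196 = 3136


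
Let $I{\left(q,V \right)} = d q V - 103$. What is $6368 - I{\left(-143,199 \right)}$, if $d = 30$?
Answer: $860181$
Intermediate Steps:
$I{\left(q,V \right)} = -103 + 30 V q$ ($I{\left(q,V \right)} = 30 q V - 103 = 30 V q - 103 = -103 + 30 V q$)
$6368 - I{\left(-143,199 \right)} = 6368 - \left(-103 + 30 \cdot 199 \left(-143\right)\right) = 6368 - \left(-103 - 853710\right) = 6368 - -853813 = 6368 + 853813 = 860181$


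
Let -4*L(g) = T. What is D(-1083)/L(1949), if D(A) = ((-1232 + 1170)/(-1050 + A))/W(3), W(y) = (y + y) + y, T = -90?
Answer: 124/863865 ≈ 0.00014354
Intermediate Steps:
L(g) = 45/2 (L(g) = -1/4*(-90) = 45/2)
W(y) = 3*y (W(y) = 2*y + y = 3*y)
D(A) = -62/(9*(-1050 + A)) (D(A) = ((-1232 + 1170)/(-1050 + A))/((3*3)) = -62/(-1050 + A)/9 = -62/(-1050 + A)*(1/9) = -62/(9*(-1050 + A)))
D(-1083)/L(1949) = (-62/(-9450 + 9*(-1083)))/(45/2) = -62/(-9450 - 9747)*(2/45) = -62/(-19197)*(2/45) = -62*(-1/19197)*(2/45) = (62/19197)*(2/45) = 124/863865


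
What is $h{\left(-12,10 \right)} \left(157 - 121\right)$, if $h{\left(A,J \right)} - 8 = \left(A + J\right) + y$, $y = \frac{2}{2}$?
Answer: $252$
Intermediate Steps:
$y = 1$ ($y = 2 \cdot \frac{1}{2} = 1$)
$h{\left(A,J \right)} = 9 + A + J$ ($h{\left(A,J \right)} = 8 + \left(\left(A + J\right) + 1\right) = 8 + \left(1 + A + J\right) = 9 + A + J$)
$h{\left(-12,10 \right)} \left(157 - 121\right) = \left(9 - 12 + 10\right) \left(157 - 121\right) = 7 \cdot 36 = 252$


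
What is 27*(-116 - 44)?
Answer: -4320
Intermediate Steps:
27*(-116 - 44) = 27*(-160) = -4320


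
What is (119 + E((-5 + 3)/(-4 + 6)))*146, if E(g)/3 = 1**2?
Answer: 17812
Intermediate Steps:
E(g) = 3 (E(g) = 3*1**2 = 3*1 = 3)
(119 + E((-5 + 3)/(-4 + 6)))*146 = (119 + 3)*146 = 122*146 = 17812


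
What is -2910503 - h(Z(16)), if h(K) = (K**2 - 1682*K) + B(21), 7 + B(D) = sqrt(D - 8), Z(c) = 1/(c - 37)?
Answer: -1283564059/441 - sqrt(13) ≈ -2.9106e+6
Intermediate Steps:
Z(c) = 1/(-37 + c)
B(D) = -7 + sqrt(-8 + D) (B(D) = -7 + sqrt(D - 8) = -7 + sqrt(-8 + D))
h(K) = -7 + sqrt(13) + K**2 - 1682*K (h(K) = (K**2 - 1682*K) + (-7 + sqrt(-8 + 21)) = (K**2 - 1682*K) + (-7 + sqrt(13)) = -7 + sqrt(13) + K**2 - 1682*K)
-2910503 - h(Z(16)) = -2910503 - (-7 + sqrt(13) + (1/(-37 + 16))**2 - 1682/(-37 + 16)) = -2910503 - (-7 + sqrt(13) + (1/(-21))**2 - 1682/(-21)) = -2910503 - (-7 + sqrt(13) + (-1/21)**2 - 1682*(-1/21)) = -2910503 - (-7 + sqrt(13) + 1/441 + 1682/21) = -2910503 - (32236/441 + sqrt(13)) = -2910503 + (-32236/441 - sqrt(13)) = -1283564059/441 - sqrt(13)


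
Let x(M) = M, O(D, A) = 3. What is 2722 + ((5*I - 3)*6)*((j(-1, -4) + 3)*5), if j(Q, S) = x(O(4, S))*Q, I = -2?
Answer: 2722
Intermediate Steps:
j(Q, S) = 3*Q
2722 + ((5*I - 3)*6)*((j(-1, -4) + 3)*5) = 2722 + ((5*(-2) - 3)*6)*((3*(-1) + 3)*5) = 2722 + ((-10 - 3)*6)*((-3 + 3)*5) = 2722 + (-13*6)*(0*5) = 2722 - 78*0 = 2722 + 0 = 2722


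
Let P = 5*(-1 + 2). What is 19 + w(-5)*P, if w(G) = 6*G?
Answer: -131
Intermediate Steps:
P = 5 (P = 5*1 = 5)
19 + w(-5)*P = 19 + (6*(-5))*5 = 19 - 30*5 = 19 - 150 = -131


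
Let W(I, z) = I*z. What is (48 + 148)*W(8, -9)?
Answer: -14112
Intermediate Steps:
(48 + 148)*W(8, -9) = (48 + 148)*(8*(-9)) = 196*(-72) = -14112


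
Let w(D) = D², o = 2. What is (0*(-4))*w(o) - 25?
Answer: -25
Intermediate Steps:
(0*(-4))*w(o) - 25 = (0*(-4))*2² - 25 = 0*4 - 25 = 0 - 25 = -25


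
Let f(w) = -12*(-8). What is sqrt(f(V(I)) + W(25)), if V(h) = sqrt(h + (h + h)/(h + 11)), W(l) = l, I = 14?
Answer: 11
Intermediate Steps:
V(h) = sqrt(h + 2*h/(11 + h)) (V(h) = sqrt(h + (2*h)/(11 + h)) = sqrt(h + 2*h/(11 + h)))
f(w) = 96
sqrt(f(V(I)) + W(25)) = sqrt(96 + 25) = sqrt(121) = 11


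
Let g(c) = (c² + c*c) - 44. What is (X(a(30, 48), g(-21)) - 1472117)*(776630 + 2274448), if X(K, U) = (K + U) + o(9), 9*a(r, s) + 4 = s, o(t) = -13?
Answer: -13467035209184/3 ≈ -4.4890e+12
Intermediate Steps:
a(r, s) = -4/9 + s/9
g(c) = -44 + 2*c² (g(c) = (c² + c²) - 44 = 2*c² - 44 = -44 + 2*c²)
X(K, U) = -13 + K + U (X(K, U) = (K + U) - 13 = -13 + K + U)
(X(a(30, 48), g(-21)) - 1472117)*(776630 + 2274448) = ((-13 + (-4/9 + (⅑)*48) + (-44 + 2*(-21)²)) - 1472117)*(776630 + 2274448) = ((-13 + (-4/9 + 16/3) + (-44 + 2*441)) - 1472117)*3051078 = ((-13 + 44/9 + (-44 + 882)) - 1472117)*3051078 = ((-13 + 44/9 + 838) - 1472117)*3051078 = (7469/9 - 1472117)*3051078 = -13241584/9*3051078 = -13467035209184/3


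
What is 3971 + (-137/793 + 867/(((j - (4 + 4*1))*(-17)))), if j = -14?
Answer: 69315495/17446 ≈ 3973.1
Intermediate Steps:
3971 + (-137/793 + 867/(((j - (4 + 4*1))*(-17)))) = 3971 + (-137/793 + 867/(((-14 - (4 + 4*1))*(-17)))) = 3971 + (-137*1/793 + 867/(((-14 - (4 + 4))*(-17)))) = 3971 + (-137/793 + 867/(((-14 - 1*8)*(-17)))) = 3971 + (-137/793 + 867/(((-14 - 8)*(-17)))) = 3971 + (-137/793 + 867/((-22*(-17)))) = 3971 + (-137/793 + 867/374) = 3971 + (-137/793 + 867*(1/374)) = 3971 + (-137/793 + 51/22) = 3971 + 37429/17446 = 69315495/17446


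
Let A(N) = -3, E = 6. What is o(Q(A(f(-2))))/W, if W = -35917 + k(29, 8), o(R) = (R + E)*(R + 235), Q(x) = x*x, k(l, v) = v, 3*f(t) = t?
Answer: -3660/35909 ≈ -0.10192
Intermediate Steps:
f(t) = t/3
Q(x) = x²
o(R) = (6 + R)*(235 + R) (o(R) = (R + 6)*(R + 235) = (6 + R)*(235 + R))
W = -35909 (W = -35917 + 8 = -35909)
o(Q(A(f(-2))))/W = (1410 + ((-3)²)² + 241*(-3)²)/(-35909) = (1410 + 9² + 241*9)*(-1/35909) = (1410 + 81 + 2169)*(-1/35909) = 3660*(-1/35909) = -3660/35909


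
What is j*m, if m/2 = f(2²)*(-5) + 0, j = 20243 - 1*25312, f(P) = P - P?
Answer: 0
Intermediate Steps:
f(P) = 0
j = -5069 (j = 20243 - 25312 = -5069)
m = 0 (m = 2*(0*(-5) + 0) = 2*(0 + 0) = 2*0 = 0)
j*m = -5069*0 = 0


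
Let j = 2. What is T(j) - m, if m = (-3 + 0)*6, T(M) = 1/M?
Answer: 37/2 ≈ 18.500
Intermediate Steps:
m = -18 (m = -3*6 = -18)
T(j) - m = 1/2 - 1*(-18) = ½ + 18 = 37/2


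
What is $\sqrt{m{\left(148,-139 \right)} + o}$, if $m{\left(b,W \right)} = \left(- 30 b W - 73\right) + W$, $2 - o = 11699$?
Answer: $\sqrt{605251} \approx 777.98$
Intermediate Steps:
$o = -11697$ ($o = 2 - 11699 = -11697$)
$m{\left(b,W \right)} = -73 + W - 30 W b$ ($m{\left(b,W \right)} = \left(- 30 W b - 73\right) + W = \left(-73 - 30 W b\right) + W = -73 + W - 30 W b$)
$\sqrt{m{\left(148,-139 \right)} + o} = \sqrt{\left(-73 - 139 - \left(-4170\right) 148\right) - 11697} = \sqrt{\left(-73 - 139 + 617160\right) - 11697} = \sqrt{616948 - 11697} = \sqrt{605251}$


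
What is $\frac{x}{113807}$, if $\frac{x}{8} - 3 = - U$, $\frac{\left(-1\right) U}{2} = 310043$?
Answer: $\frac{4960712}{113807} \approx 43.589$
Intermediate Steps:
$U = -620086$ ($U = \left(-2\right) 310043 = -620086$)
$x = 4960712$ ($x = 24 + 8 \left(\left(-1\right) \left(-620086\right)\right) = 24 + 8 \cdot 620086 = 24 + 4960688 = 4960712$)
$\frac{x}{113807} = \frac{4960712}{113807}$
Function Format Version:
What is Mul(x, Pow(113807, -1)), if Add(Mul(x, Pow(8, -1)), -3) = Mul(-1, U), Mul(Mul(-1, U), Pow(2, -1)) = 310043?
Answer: Rational(4960712, 113807) ≈ 43.589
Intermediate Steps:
U = -620086 (U = Mul(-2, 310043) = -620086)
x = 4960712 (x = Add(24, Mul(8, Mul(-1, -620086))) = Add(24, Mul(8, 620086)) = Add(24, 4960688) = 4960712)
Mul(x, Pow(113807, -1)) = Mul(4960712, Pow(113807, -1)) = Mul(4960712, Rational(1, 113807)) = Rational(4960712, 113807)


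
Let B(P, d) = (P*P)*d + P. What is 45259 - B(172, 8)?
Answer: -191585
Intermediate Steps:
B(P, d) = P + d*P² (B(P, d) = P²*d + P = d*P² + P = P + d*P²)
45259 - B(172, 8) = 45259 - 172*(1 + 172*8) = 45259 - 172*(1 + 1376) = 45259 - 172*1377 = 45259 - 1*236844 = 45259 - 236844 = -191585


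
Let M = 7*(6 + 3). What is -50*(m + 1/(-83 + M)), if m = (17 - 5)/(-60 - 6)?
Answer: 255/22 ≈ 11.591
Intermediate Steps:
M = 63 (M = 7*9 = 63)
m = -2/11 (m = 12/(-66) = 12*(-1/66) = -2/11 ≈ -0.18182)
-50*(m + 1/(-83 + M)) = -50*(-2/11 + 1/(-83 + 63)) = -50*(-2/11 + 1/(-20)) = -50*(-2/11 - 1/20) = -50*(-51/220) = 255/22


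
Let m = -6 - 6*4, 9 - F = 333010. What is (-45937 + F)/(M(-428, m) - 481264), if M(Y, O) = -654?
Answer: 189469/240959 ≈ 0.78631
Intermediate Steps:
F = -333001 (F = 9 - 1*333010 = 9 - 333010 = -333001)
m = -30 (m = -6 - 24 = -30)
(-45937 + F)/(M(-428, m) - 481264) = (-45937 - 333001)/(-654 - 481264) = -378938/(-481918) = -378938*(-1/481918) = 189469/240959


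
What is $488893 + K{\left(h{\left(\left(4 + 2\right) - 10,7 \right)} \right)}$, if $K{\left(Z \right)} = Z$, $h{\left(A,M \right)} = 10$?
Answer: $488903$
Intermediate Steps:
$488893 + K{\left(h{\left(\left(4 + 2\right) - 10,7 \right)} \right)} = 488893 + 10 = 488903$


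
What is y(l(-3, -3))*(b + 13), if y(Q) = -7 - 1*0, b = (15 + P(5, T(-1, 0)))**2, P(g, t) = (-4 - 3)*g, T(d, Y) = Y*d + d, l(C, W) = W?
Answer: -2891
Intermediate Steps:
T(d, Y) = d + Y*d
P(g, t) = -7*g
b = 400 (b = (15 - 7*5)**2 = (15 - 35)**2 = (-20)**2 = 400)
y(Q) = -7 (y(Q) = -7 + 0 = -7)
y(l(-3, -3))*(b + 13) = -7*(400 + 13) = -7*413 = -2891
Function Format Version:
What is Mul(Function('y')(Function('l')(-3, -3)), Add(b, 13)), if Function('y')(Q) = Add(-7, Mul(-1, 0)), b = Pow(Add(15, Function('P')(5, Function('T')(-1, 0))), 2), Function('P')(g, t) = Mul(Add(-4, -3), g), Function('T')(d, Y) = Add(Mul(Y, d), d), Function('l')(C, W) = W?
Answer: -2891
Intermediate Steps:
Function('T')(d, Y) = Add(d, Mul(Y, d))
Function('P')(g, t) = Mul(-7, g)
b = 400 (b = Pow(Add(15, Mul(-7, 5)), 2) = Pow(Add(15, -35), 2) = Pow(-20, 2) = 400)
Function('y')(Q) = -7 (Function('y')(Q) = Add(-7, 0) = -7)
Mul(Function('y')(Function('l')(-3, -3)), Add(b, 13)) = Mul(-7, Add(400, 13)) = Mul(-7, 413) = -2891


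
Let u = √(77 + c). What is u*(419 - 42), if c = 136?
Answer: 377*√213 ≈ 5502.1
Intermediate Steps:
u = √213 (u = √(77 + 136) = √213 ≈ 14.595)
u*(419 - 42) = √213*(419 - 42) = √213*377 = 377*√213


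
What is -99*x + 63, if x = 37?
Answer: -3600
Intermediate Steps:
-99*x + 63 = -99*37 + 63 = -3663 + 63 = -3600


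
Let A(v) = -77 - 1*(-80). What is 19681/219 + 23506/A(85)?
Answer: 1735619/219 ≈ 7925.2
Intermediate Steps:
A(v) = 3 (A(v) = -77 + 80 = 3)
19681/219 + 23506/A(85) = 19681/219 + 23506/3 = 1735619/219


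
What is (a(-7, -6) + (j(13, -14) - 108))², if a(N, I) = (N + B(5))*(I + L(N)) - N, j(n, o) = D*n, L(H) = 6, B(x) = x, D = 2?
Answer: 5625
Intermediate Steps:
j(n, o) = 2*n
a(N, I) = -N + (5 + N)*(6 + I) (a(N, I) = (N + 5)*(I + 6) - N = (5 + N)*(6 + I) - N = -N + (5 + N)*(6 + I))
(a(-7, -6) + (j(13, -14) - 108))² = ((30 + 5*(-6) + 5*(-7) - 6*(-7)) + (2*13 - 108))² = ((30 - 30 - 35 + 42) + (26 - 108))² = (7 - 82)² = (-75)² = 5625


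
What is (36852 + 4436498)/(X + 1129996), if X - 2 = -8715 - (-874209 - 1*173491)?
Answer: 4473350/2168983 ≈ 2.0624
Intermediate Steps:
X = 1038987 (X = 2 + (-8715 - (-874209 - 1*173491)) = 2 + (-8715 - (-874209 - 173491)) = 2 + (-8715 - 1*(-1047700)) = 2 + (-8715 + 1047700) = 2 + 1038985 = 1038987)
(36852 + 4436498)/(X + 1129996) = (36852 + 4436498)/(1038987 + 1129996) = 4473350/2168983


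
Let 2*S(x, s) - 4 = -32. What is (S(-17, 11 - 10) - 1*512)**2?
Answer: 276676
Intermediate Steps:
S(x, s) = -14 (S(x, s) = 2 + (1/2)*(-32) = 2 - 16 = -14)
(S(-17, 11 - 10) - 1*512)**2 = (-14 - 1*512)**2 = (-14 - 512)**2 = (-526)**2 = 276676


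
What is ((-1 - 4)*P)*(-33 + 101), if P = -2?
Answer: 680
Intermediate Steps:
((-1 - 4)*P)*(-33 + 101) = ((-1 - 4)*(-2))*(-33 + 101) = -5*(-2)*68 = 10*68 = 680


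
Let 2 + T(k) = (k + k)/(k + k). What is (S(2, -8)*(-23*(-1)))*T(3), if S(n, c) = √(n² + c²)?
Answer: -46*√17 ≈ -189.66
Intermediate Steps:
T(k) = -1 (T(k) = -2 + (k + k)/(k + k) = -2 + (2*k)/((2*k)) = -2 + (2*k)*(1/(2*k)) = -2 + 1 = -1)
S(n, c) = √(c² + n²)
(S(2, -8)*(-23*(-1)))*T(3) = (√((-8)² + 2²)*(-23*(-1)))*(-1) = (√(64 + 4)*23)*(-1) = (√68*23)*(-1) = ((2*√17)*23)*(-1) = (46*√17)*(-1) = -46*√17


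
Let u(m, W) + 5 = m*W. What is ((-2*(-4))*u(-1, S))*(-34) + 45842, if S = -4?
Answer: 46114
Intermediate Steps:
u(m, W) = -5 + W*m (u(m, W) = -5 + m*W = -5 + W*m)
((-2*(-4))*u(-1, S))*(-34) + 45842 = ((-2*(-4))*(-5 - 4*(-1)))*(-34) + 45842 = (8*(-5 + 4))*(-34) + 45842 = (8*(-1))*(-34) + 45842 = -8*(-34) + 45842 = 272 + 45842 = 46114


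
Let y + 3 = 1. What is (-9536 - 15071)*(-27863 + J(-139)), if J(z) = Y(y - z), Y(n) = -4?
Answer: 685723269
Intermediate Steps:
y = -2 (y = -3 + 1 = -2)
J(z) = -4
(-9536 - 15071)*(-27863 + J(-139)) = (-9536 - 15071)*(-27863 - 4) = -24607*(-27867) = 685723269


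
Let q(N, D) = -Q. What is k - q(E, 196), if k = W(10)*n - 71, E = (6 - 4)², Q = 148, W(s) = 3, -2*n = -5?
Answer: 169/2 ≈ 84.500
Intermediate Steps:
n = 5/2 (n = -½*(-5) = 5/2 ≈ 2.5000)
E = 4 (E = 2² = 4)
q(N, D) = -148 (q(N, D) = -1*148 = -148)
k = -127/2 (k = 3*(5/2) - 71 = 15/2 - 71 = -127/2 ≈ -63.500)
k - q(E, 196) = -127/2 - 1*(-148) = -127/2 + 148 = 169/2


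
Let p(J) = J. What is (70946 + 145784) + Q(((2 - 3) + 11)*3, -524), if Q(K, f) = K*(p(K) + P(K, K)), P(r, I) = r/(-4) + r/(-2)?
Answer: 216955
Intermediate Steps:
P(r, I) = -3*r/4 (P(r, I) = r*(-¼) + r*(-½) = -r/4 - r/2 = -3*r/4)
Q(K, f) = K²/4 (Q(K, f) = K*(K - 3*K/4) = K*(K/4) = K²/4)
(70946 + 145784) + Q(((2 - 3) + 11)*3, -524) = (70946 + 145784) + (((2 - 3) + 11)*3)²/4 = 216730 + ((-1 + 11)*3)²/4 = 216730 + (10*3)²/4 = 216730 + (¼)*30² = 216730 + (¼)*900 = 216730 + 225 = 216955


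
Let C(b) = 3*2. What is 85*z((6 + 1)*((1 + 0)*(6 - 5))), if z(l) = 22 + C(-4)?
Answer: 2380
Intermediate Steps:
C(b) = 6
z(l) = 28 (z(l) = 22 + 6 = 28)
85*z((6 + 1)*((1 + 0)*(6 - 5))) = 85*28 = 2380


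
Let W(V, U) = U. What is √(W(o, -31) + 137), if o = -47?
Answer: √106 ≈ 10.296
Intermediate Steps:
√(W(o, -31) + 137) = √(-31 + 137) = √106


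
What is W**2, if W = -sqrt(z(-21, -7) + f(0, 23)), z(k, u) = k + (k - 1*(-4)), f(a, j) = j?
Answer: -15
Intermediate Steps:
z(k, u) = 4 + 2*k (z(k, u) = k + (k + 4) = k + (4 + k) = 4 + 2*k)
W = -I*sqrt(15) (W = -sqrt((4 + 2*(-21)) + 23) = -sqrt((4 - 42) + 23) = -sqrt(-38 + 23) = -sqrt(-15) = -I*sqrt(15) ≈ -3.873*I)
W**2 = (-I*sqrt(15))**2 = -15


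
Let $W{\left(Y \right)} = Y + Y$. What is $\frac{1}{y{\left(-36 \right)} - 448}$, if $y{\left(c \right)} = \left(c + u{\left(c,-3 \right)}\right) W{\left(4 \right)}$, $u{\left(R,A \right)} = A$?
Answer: $- \frac{1}{760} \approx -0.0013158$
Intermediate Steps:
$W{\left(Y \right)} = 2 Y$
$y{\left(c \right)} = -24 + 8 c$ ($y{\left(c \right)} = \left(c - 3\right) 2 \cdot 4 = \left(-3 + c\right) 8 = -24 + 8 c$)
$\frac{1}{y{\left(-36 \right)} - 448} = \frac{1}{\left(-24 + 8 \left(-36\right)\right) - 448} = \frac{1}{\left(-24 - 288\right) - 448} = \frac{1}{-312 - 448} = \frac{1}{-760} = - \frac{1}{760}$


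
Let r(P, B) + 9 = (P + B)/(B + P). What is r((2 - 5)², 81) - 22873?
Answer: -22881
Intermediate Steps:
r(P, B) = -8 (r(P, B) = -9 + (P + B)/(B + P) = -9 + (B + P)/(B + P) = -9 + 1 = -8)
r((2 - 5)², 81) - 22873 = -8 - 22873 = -22881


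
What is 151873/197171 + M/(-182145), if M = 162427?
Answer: -150447808/1238403855 ≈ -0.12149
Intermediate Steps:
151873/197171 + M/(-182145) = 151873/197171 + 162427/(-182145) = 151873*(1/197171) + 162427*(-1/182145) = 5237/6799 - 162427/182145 = -150447808/1238403855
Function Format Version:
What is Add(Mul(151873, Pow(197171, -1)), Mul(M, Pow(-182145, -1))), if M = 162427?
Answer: Rational(-150447808, 1238403855) ≈ -0.12149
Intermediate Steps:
Add(Mul(151873, Pow(197171, -1)), Mul(M, Pow(-182145, -1))) = Add(Mul(151873, Pow(197171, -1)), Mul(162427, Pow(-182145, -1))) = Add(Mul(151873, Rational(1, 197171)), Mul(162427, Rational(-1, 182145))) = Add(Rational(5237, 6799), Rational(-162427, 182145)) = Rational(-150447808, 1238403855)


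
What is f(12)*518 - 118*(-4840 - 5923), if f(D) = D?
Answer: 1276250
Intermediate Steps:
f(12)*518 - 118*(-4840 - 5923) = 12*518 - 118*(-4840 - 5923) = 6216 - 118*(-10763) = 6216 - 1*(-1270034) = 6216 + 1270034 = 1276250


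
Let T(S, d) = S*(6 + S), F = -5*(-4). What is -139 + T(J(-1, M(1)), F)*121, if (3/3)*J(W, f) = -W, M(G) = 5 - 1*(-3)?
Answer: 708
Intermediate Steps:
M(G) = 8 (M(G) = 5 + 3 = 8)
F = 20
J(W, f) = -W
-139 + T(J(-1, M(1)), F)*121 = -139 + ((-1*(-1))*(6 - 1*(-1)))*121 = -139 + (1*(6 + 1))*121 = -139 + (1*7)*121 = -139 + 7*121 = -139 + 847 = 708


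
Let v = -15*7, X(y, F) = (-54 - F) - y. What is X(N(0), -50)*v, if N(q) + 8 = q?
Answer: -420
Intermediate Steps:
N(q) = -8 + q
X(y, F) = -54 - F - y
v = -105
X(N(0), -50)*v = (-54 - 1*(-50) - (-8 + 0))*(-105) = (-54 + 50 - 1*(-8))*(-105) = (-54 + 50 + 8)*(-105) = 4*(-105) = -420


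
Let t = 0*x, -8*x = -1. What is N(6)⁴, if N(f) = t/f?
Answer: 0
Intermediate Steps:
x = ⅛ (x = -⅛*(-1) = ⅛ ≈ 0.12500)
t = 0 (t = 0*(⅛) = 0)
N(f) = 0 (N(f) = 0/f = 0)
N(6)⁴ = 0⁴ = 0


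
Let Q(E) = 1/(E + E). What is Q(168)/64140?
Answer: 1/21551040 ≈ 4.6401e-8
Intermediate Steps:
Q(E) = 1/(2*E)
Q(168)/64140 = ((1/2)/168)/64140 = ((1/2)*(1/168))*(1/64140) = (1/336)*(1/64140) = 1/21551040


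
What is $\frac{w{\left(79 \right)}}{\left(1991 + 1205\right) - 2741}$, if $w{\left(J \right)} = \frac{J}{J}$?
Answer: $\frac{1}{455} \approx 0.0021978$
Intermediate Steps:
$w{\left(J \right)} = 1$
$\frac{w{\left(79 \right)}}{\left(1991 + 1205\right) - 2741} = 1 \frac{1}{\left(1991 + 1205\right) - 2741} = 1 \frac{1}{3196 - 2741} = 1 \cdot \frac{1}{455} = \frac{1}{455}$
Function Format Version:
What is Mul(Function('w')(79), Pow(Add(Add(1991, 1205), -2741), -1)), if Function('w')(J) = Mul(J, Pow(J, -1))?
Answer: Rational(1, 455) ≈ 0.0021978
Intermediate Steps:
Function('w')(J) = 1
Mul(Function('w')(79), Pow(Add(Add(1991, 1205), -2741), -1)) = Mul(1, Pow(Add(Add(1991, 1205), -2741), -1)) = Mul(1, Pow(Add(3196, -2741), -1)) = Mul(1, Pow(455, -1)) = Mul(1, Rational(1, 455)) = Rational(1, 455)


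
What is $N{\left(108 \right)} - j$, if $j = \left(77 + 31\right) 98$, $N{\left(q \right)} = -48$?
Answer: $-10632$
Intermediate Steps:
$j = 10584$ ($j = 108 \cdot 98 = 10584$)
$N{\left(108 \right)} - j = -48 - 10584 = -10632$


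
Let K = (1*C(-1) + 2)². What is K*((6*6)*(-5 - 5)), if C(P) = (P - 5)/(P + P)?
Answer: -9000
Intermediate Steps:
C(P) = (-5 + P)/(2*P) (C(P) = (-5 + P)/((2*P)) = (-5 + P)*(1/(2*P)) = (-5 + P)/(2*P))
K = 25 (K = (1*((½)*(-5 - 1)/(-1)) + 2)² = (1*((½)*(-1)*(-6)) + 2)² = (1*3 + 2)² = (3 + 2)² = 5² = 25)
K*((6*6)*(-5 - 5)) = 25*((6*6)*(-5 - 5)) = 25*(36*(-10)) = 25*(-360) = -9000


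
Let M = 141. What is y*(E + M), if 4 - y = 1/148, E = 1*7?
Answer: 591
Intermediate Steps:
E = 7
y = 591/148 (y = 4 - 1/148 = 591/148 ≈ 3.9932)
y*(E + M) = 591*(7 + 141)/148 = (591/148)*148 = 591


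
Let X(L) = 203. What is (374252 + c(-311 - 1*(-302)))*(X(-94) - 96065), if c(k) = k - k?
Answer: -35876545224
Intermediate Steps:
c(k) = 0
(374252 + c(-311 - 1*(-302)))*(X(-94) - 96065) = (374252 + 0)*(203 - 96065) = 374252*(-95862) = -35876545224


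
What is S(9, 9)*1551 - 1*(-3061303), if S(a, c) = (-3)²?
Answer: 3075262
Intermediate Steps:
S(a, c) = 9
S(9, 9)*1551 - 1*(-3061303) = 9*1551 - 1*(-3061303) = 13959 + 3061303 = 3075262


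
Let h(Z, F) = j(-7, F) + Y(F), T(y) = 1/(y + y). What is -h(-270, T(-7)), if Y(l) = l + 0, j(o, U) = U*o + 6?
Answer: -45/7 ≈ -6.4286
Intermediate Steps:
j(o, U) = 6 + U*o
Y(l) = l
T(y) = 1/(2*y)
h(Z, F) = 6 - 6*F (h(Z, F) = (6 + F*(-7)) + F = (6 - 7*F) + F = 6 - 6*F)
-h(-270, T(-7)) = -(6 - 3/(-7)) = -(6 - 3*(-1)/7) = -(6 - 6*(-1/14)) = -(6 + 3/7) = -1*45/7 = -45/7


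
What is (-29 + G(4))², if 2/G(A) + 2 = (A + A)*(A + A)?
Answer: 806404/961 ≈ 839.13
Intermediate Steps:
G(A) = 2/(-2 + 4*A²) (G(A) = 2/(-2 + (A + A)*(A + A)) = 2/(-2 + (2*A)*(2*A)) = 2/(-2 + 4*A²))
(-29 + G(4))² = (-29 + 1/(-1 + 2*4²))² = (-29 + 1/(-1 + 2*16))² = (-29 + 1/(-1 + 32))² = (-29 + 1/31)² = (-898/31)² = 806404/961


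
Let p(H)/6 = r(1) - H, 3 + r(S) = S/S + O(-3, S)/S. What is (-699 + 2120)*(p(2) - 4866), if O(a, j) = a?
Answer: -6974268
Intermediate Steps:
r(S) = -2 - 3/S (r(S) = -3 + (S/S - 3/S) = -3 + (1 - 3/S) = -2 - 3/S)
p(H) = -30 - 6*H (p(H) = 6*((-2 - 3/1) - H) = 6*((-2 - 3*1) - H) = 6*((-2 - 3) - H) = 6*(-5 - H) = -30 - 6*H)
(-699 + 2120)*(p(2) - 4866) = (-699 + 2120)*((-30 - 6*2) - 4866) = 1421*((-30 - 12) - 4866) = 1421*(-42 - 4866) = 1421*(-4908) = -6974268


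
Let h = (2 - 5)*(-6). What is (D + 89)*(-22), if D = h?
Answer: -2354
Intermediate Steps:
h = 18 (h = -3*(-6) = 18)
D = 18
(D + 89)*(-22) = (18 + 89)*(-22) = 107*(-22) = -2354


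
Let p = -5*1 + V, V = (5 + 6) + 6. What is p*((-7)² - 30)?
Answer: 228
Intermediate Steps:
V = 17 (V = 11 + 6 = 17)
p = 12 (p = -5*1 + 17 = -5 + 17 = 12)
p*((-7)² - 30) = 12*((-7)² - 30) = 12*(49 - 30) = 12*19 = 228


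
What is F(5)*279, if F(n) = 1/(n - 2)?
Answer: 93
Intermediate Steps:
F(n) = 1/(-2 + n)
F(5)*279 = 279/(-2 + 5) = 279/3 = (⅓)*279 = 93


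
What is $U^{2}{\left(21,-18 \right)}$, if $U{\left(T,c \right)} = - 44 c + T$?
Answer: $660969$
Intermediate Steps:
$U{\left(T,c \right)} = T - 44 c$
$U^{2}{\left(21,-18 \right)} = \left(21 - -792\right)^{2} = \left(21 + 792\right)^{2} = 813^{2} = 660969$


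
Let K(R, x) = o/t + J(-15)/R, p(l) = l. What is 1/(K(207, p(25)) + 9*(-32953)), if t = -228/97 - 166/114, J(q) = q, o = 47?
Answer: -1452243/430719907993 ≈ -3.3717e-6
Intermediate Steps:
t = -21047/5529 (t = -228*1/97 - 166*1/114 = -228/97 - 83/57 = -21047/5529 ≈ -3.8067)
K(R, x) = -259863/21047 - 15/R (K(R, x) = 47/(-21047/5529) - 15/R = 47*(-5529/21047) - 15/R = -259863/21047 - 15/R)
1/(K(207, p(25)) + 9*(-32953)) = 1/((-259863/21047 - 15/207) + 9*(-32953)) = 1/((-259863/21047 - 15*1/207) - 296577) = 1/((-259863/21047 - 5/69) - 296577) = 1/(-18035782/1452243 - 296577) = 1/(-430719907993/1452243) = -1452243/430719907993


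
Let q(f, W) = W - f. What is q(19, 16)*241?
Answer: -723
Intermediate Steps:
q(19, 16)*241 = (16 - 1*19)*241 = (16 - 19)*241 = -3*241 = -723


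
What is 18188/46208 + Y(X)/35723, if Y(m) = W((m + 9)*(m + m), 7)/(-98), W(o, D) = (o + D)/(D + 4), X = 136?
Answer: 87323261387/222430259744 ≈ 0.39259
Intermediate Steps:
W(o, D) = (D + o)/(4 + D)
Y(m) = -1/154 - m*(9 + m)/539 (Y(m) = ((7 + (m + 9)*(m + m))/(4 + 7))/(-98) = ((7 + (9 + m)*(2*m))/11)*(-1/98) = ((7 + 2*m*(9 + m))/11)*(-1/98) = (7/11 + 2*m*(9 + m)/11)*(-1/98) = -1/154 - m*(9 + m)/539)
18188/46208 + Y(X)/35723 = 18188/46208 + (-1/154 - 1/539*136*(9 + 136))/35723 = 18188*(1/46208) + (-1/154 - 1/539*136*145)*(1/35723) = 4547/11552 + (-1/154 - 19720/539)*(1/35723) = 4547/11552 - 39447/1078*1/35723 = 4547/11552 - 39447/38509394 = 87323261387/222430259744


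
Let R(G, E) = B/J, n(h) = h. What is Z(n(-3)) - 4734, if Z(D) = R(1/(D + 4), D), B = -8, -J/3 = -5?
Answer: -71018/15 ≈ -4734.5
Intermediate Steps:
J = 15 (J = -3*(-5) = 15)
R(G, E) = -8/15
Z(D) = -8/15
Z(n(-3)) - 4734 = -8/15 - 4734 = -71018/15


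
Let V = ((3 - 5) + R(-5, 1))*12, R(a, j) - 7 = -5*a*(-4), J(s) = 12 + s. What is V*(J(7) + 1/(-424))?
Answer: -2295675/106 ≈ -21657.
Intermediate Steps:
R(a, j) = 7 + 20*a (R(a, j) = 7 - 5*a*(-4) = 7 + 20*a)
V = -1140 (V = ((3 - 5) + (7 + 20*(-5)))*12 = (-2 + (7 - 100))*12 = (-2 - 93)*12 = -95*12 = -1140)
V*(J(7) + 1/(-424)) = -1140*((12 + 7) + 1/(-424)) = -1140*(19 - 1/424) = -1140*8055/424 = -2295675/106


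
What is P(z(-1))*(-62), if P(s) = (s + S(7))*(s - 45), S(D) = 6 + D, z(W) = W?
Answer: 34224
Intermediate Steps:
P(s) = (-45 + s)*(13 + s) (P(s) = (s + (6 + 7))*(s - 45) = (s + 13)*(-45 + s) = (13 + s)*(-45 + s) = (-45 + s)*(13 + s))
P(z(-1))*(-62) = (-585 + (-1)**2 - 32*(-1))*(-62) = (-585 + 1 + 32)*(-62) = -552*(-62) = 34224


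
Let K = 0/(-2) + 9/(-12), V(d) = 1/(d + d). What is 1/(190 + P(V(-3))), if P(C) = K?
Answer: 4/757 ≈ 0.0052840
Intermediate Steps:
V(d) = 1/(2*d)
K = -¾ (K = 0*(-½) + 9*(-1/12) = 0 - ¾ = -¾ ≈ -0.75000)
P(C) = -¾
1/(190 + P(V(-3))) = 1/(190 - ¾) = 1/(757/4) = 4/757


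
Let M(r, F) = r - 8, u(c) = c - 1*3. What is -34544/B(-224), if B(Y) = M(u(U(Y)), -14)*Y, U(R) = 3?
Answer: -2159/112 ≈ -19.277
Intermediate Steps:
u(c) = -3 + c (u(c) = c - 3 = -3 + c)
M(r, F) = -8 + r
B(Y) = -8*Y (B(Y) = (-8 + (-3 + 3))*Y = (-8 + 0)*Y = -8*Y)
-34544/B(-224) = -34544/((-8*(-224))) = -34544/1792 = -34544*1/1792 = -2159/112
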